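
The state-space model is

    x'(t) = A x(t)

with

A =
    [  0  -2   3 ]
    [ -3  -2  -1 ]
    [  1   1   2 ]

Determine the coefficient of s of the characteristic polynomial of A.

-12

Expand det(sI - A) for the 3×3 matrix.
p(s) = s^3 - 12s + 13.
(Check: constant term = det(-A) = (-1)^3 det A = 13; coefficient of s^2 = -tr A = 0.)
The coefficient of s is -12.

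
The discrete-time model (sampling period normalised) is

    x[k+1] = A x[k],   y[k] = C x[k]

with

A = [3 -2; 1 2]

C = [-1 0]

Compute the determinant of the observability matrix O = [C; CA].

CA = [[-3, 2]]
Observability matrix O = [C; CA] = [[-1, 0], [-3, 2]]
det(O) = (-1)·2 - 0·(-3) = -2 - 0 = -2
Since det(O) ≠ 0, rank(O) = 2 and the system is completely observable.

-2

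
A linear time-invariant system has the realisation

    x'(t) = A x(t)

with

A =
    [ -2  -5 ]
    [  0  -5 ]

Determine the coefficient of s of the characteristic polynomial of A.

For a 2×2 matrix, det(sI - A) = s^2 - (tr A)s + det A.
tr A = -7, det A = 10.
So p(s) = s^2 + 7s + 10.
The coefficient of s is 7.

7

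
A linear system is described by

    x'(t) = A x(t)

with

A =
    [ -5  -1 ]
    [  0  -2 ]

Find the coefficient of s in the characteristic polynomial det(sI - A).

For a 2×2 matrix, det(sI - A) = s^2 - (tr A)s + det A.
tr A = -7, det A = 10.
So p(s) = s^2 + 7s + 10.
The coefficient of s is 7.

7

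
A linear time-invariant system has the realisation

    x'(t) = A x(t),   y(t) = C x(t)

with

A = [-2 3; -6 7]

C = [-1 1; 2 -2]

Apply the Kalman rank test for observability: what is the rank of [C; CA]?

CA = [[-4, 4], [8, -8]]
Observability matrix O = [C; CA] = [[-1, 1], [2, -2], [-4, 4], [8, -8]]
Every row of O is a scalar multiple of row 1 = [-1, 1] (multipliers 1, -2, 4, -8), so the rows span a one-dimensional space.
O ≠ 0, hence rank(O) = 1.
rank(O) = 1 < n = 2, so the pair (A, C) is not completely observable.

1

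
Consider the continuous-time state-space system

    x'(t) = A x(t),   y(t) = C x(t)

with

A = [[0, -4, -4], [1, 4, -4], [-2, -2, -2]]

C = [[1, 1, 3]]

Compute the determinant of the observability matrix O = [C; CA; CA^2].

CA = [[-5, -6, -14]]
CA^2 = [[22, 24, 72]]
Observability matrix O = [C; CA; CA^2] = [[1, 1, 3], [-5, -6, -14], [22, 24, 72]]
Expanding along the first row, det(O) = 1·((-6)·72 - (-14)·24) - 1·((-5)·72 - (-14)·22) + 3·((-5)·24 - (-6)·22) = 1·(-96) - 1·(-52) + 3·12 = -8
Since det(O) ≠ 0, rank(O) = 3 and the system is completely observable.

-8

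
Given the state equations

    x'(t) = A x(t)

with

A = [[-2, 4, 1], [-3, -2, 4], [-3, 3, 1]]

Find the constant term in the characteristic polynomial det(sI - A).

Expand det(sI - A) for the 3×3 matrix.
p(s) = s^3 + 3s^2 + 3s + 23.
(Check: constant term = det(-A) = (-1)^3 det A = 23; coefficient of s^2 = -tr A = 3.)
The constant term is 23.

23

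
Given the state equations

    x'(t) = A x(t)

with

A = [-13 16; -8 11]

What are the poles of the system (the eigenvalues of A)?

-5, 3

det(sI - A) = s^2 - (tr A)s + det A, with tr A = (-13) + 11 = -2 and det A = (-13)·11 - 16·(-8) = -143 - (-128) = -15.
So p(s) = det(sI - A) = s^2 + 2s - 15.
Factor s^2 + 2s - 15: two numbers with sum -2 and product -15 are 3 and -5, so s^2 + 2s - 15 = (s - 3)(s + 5).
Hence p(s) = (s - 3) (s + 5), with roots -5, 3.
At least one eigenvalue has non-negative real part, so the system is not asymptotically stable.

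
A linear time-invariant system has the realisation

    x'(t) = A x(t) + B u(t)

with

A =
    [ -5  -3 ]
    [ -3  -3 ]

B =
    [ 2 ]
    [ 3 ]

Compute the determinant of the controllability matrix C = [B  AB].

27

AB = [[-19], [-15]]
Controllability matrix C = [B  AB] = [[2, -19], [3, -15]]
det(C) = 2·(-15) - (-19)·3 = -30 - (-57) = 27
Since det(C) ≠ 0, rank(C) = 2 and the system is completely controllable.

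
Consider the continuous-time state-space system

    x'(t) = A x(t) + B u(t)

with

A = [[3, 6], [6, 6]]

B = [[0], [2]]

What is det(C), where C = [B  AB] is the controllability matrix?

AB = [[12], [12]]
Controllability matrix C = [B  AB] = [[0, 12], [2, 12]]
det(C) = 0·12 - 12·2 = 0 - 24 = -24
Since det(C) ≠ 0, rank(C) = 2 and the system is completely controllable.

-24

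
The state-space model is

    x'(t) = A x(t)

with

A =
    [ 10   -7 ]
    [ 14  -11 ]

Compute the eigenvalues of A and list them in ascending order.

det(sI - A) = s^2 - (tr A)s + det A, with tr A = 10 + (-11) = -1 and det A = 10·(-11) - (-7)·14 = -110 - (-98) = -12.
So p(s) = det(sI - A) = s^2 + s - 12.
Factor s^2 + s - 12: two numbers with sum -1 and product -12 are 3 and -4, so s^2 + s - 12 = (s - 3)(s + 4).
Hence p(s) = (s - 3) (s + 4), with roots -4, 3.
At least one eigenvalue has non-negative real part, so the system is not asymptotically stable.

-4, 3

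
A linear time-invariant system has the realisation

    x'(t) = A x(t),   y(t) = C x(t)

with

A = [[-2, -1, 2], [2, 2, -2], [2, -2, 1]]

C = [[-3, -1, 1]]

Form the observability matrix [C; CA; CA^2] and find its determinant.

CA = [[6, -1, -3]]
CA^2 = [[-20, -2, 11]]
Observability matrix O = [C; CA; CA^2] = [[-3, -1, 1], [6, -1, -3], [-20, -2, 11]]
Expanding along the first row, det(O) = (-3)·((-1)·11 - (-3)·(-2)) - (-1)·(6·11 - (-3)·(-20)) + 1·(6·(-2) - (-1)·(-20)) = (-3)·(-17) - (-1)·6 + 1·(-32) = 25
Since det(O) ≠ 0, rank(O) = 3 and the system is completely observable.

25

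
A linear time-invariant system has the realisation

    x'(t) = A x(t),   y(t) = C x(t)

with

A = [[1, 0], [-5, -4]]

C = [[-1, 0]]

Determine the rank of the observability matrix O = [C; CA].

CA = [[-1, 0]]
Observability matrix O = [C; CA] = [[-1, 0], [-1, 0]]
Every row of O is a scalar multiple of row 1 = [-1, 0] (multipliers 1, 1), so the rows span a one-dimensional space.
O ≠ 0, hence rank(O) = 1.
rank(O) = 1 < n = 2, so the pair (A, C) is not completely observable.

1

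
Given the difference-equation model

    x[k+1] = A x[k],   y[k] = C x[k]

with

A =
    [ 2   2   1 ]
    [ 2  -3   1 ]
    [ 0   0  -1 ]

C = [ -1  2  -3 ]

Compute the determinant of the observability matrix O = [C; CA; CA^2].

CA = [[2, -8, 4]]
CA^2 = [[-12, 28, -10]]
Observability matrix O = [C; CA; CA^2] = [[-1, 2, -3], [2, -8, 4], [-12, 28, -10]]
Expanding along the first row, det(O) = (-1)·((-8)·(-10) - 4·28) - 2·(2·(-10) - 4·(-12)) + (-3)·(2·28 - (-8)·(-12)) = (-1)·(-32) - 2·28 + (-3)·(-40) = 96
Since det(O) ≠ 0, rank(O) = 3 and the system is completely observable.

96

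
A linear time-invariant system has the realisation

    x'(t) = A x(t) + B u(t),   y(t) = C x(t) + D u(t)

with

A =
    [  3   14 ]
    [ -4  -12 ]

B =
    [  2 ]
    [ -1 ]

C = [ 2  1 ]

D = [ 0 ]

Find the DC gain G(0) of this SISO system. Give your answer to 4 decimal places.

G(0) = C(-A)^{-1}B + D = -C A^{-1} B + D.
det A = 20, so A^{-1} = (1/20)·adj(A) = [[-3/5, -7/10], [1/5, 3/20]]
A^{-1} B = [-1/2, 1/4]^T
C A^{-1} B = -3/4
G(0) = D - C A^{-1} B = 0 - (-3/4) = 3/4 ≈ 0.7500

0.7500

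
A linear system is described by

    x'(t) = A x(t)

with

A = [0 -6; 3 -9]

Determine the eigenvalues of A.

-6, -3

det(sI - A) = s^2 - (tr A)s + det A, with tr A = 0 + (-9) = -9 and det A = 0·(-9) - (-6)·3 = 0 - (-18) = 18.
So p(s) = det(sI - A) = s^2 + 9s + 18.
Factor s^2 + 9s + 18: two numbers with sum -9 and product 18 are -3 and -6, so s^2 + 9s + 18 = (s + 3)(s + 6).
Hence p(s) = (s + 3) (s + 6), with roots -6, -3.
All eigenvalues have negative real part, so the system is asymptotically stable.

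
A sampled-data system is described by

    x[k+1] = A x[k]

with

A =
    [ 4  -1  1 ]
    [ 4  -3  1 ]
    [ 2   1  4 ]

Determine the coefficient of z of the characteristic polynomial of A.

-7

Expand det(zI - A) for the 3×3 matrix.
p(z) = z^3 - 5z^2 - 7z + 28.
(Check: constant term = det(-A) = (-1)^3 det A = 28; coefficient of z^2 = -tr A = -5.)
The coefficient of z is -7.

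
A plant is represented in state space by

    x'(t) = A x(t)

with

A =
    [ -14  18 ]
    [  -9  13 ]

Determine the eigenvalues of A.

-5, 4

det(sI - A) = s^2 - (tr A)s + det A, with tr A = (-14) + 13 = -1 and det A = (-14)·13 - 18·(-9) = -182 - (-162) = -20.
So p(s) = det(sI - A) = s^2 + s - 20.
Factor s^2 + s - 20: two numbers with sum -1 and product -20 are 4 and -5, so s^2 + s - 20 = (s - 4)(s + 5).
Hence p(s) = (s - 4) (s + 5), with roots -5, 4.
At least one eigenvalue has non-negative real part, so the system is not asymptotically stable.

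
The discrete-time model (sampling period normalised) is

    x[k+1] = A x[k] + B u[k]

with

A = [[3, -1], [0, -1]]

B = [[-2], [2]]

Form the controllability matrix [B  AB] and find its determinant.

AB = [[-8], [-2]]
Controllability matrix C = [B  AB] = [[-2, -8], [2, -2]]
det(C) = (-2)·(-2) - (-8)·2 = 4 - (-16) = 20
Since det(C) ≠ 0, rank(C) = 2 and the system is completely controllable.

20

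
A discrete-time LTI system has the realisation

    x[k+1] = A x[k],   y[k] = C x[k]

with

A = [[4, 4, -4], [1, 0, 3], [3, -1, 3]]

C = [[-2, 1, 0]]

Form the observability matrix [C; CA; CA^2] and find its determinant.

-40

CA = [[-7, -8, 11]]
CA^2 = [[-3, -39, 37]]
Observability matrix O = [C; CA; CA^2] = [[-2, 1, 0], [-7, -8, 11], [-3, -39, 37]]
Expanding along the first row, det(O) = (-2)·((-8)·37 - 11·(-39)) - 1·((-7)·37 - 11·(-3)) + 0·((-7)·(-39) - (-8)·(-3)) = (-2)·133 - 1·(-226) + 0·249 = -40
Since det(O) ≠ 0, rank(O) = 3 and the system is completely observable.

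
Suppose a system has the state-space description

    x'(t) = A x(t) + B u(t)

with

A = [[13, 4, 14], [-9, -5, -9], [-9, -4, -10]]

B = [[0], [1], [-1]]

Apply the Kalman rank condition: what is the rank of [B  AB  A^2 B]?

AB = [[-10], [4], [6]]
A^2B = [[-30], [16], [14]]
Controllability matrix C = [B  AB  A^2B] = [[0, -10, -30], [1, 4, 16], [-1, 6, 14]]
The rows r1, r2, r3 of C are linearly dependent: r1 + r2 + r3 = 0 (check each entry), so rank(C) ≤ 2.
The 2×2 minor from rows 1, 2, columns 1, 2 is 0·4 - (-10)·1 = 0 - (-10) = 10 ≠ 0, so rank(C) = 2.
rank(C) = 2 < n = 3, so the pair (A, B) is not completely controllable.

2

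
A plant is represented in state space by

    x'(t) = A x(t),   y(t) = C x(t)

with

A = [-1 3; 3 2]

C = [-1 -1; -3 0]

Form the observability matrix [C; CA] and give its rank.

CA = [[-2, -5], [3, -9]]
Observability matrix O = [C; CA] = [[-1, -1], [-3, 0], [-2, -5], [3, -9]]
Take the 2×2 submatrix of O formed by rows 1, 2: [[-1, -1], [-3, 0]]. Its determinant is (-1)·0 - (-1)·(-3) = 0 - 3 = -3 ≠ 0.
So rank(O) ≥ 2; since O has 2 columns, rank(O) = 2.
rank(O) = 2 = n, so the pair (A, C) is completely observable.

2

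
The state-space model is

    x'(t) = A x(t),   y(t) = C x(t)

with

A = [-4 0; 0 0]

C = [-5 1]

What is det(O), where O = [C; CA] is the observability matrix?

CA = [[20, 0]]
Observability matrix O = [C; CA] = [[-5, 1], [20, 0]]
det(O) = (-5)·0 - 1·20 = 0 - 20 = -20
Since det(O) ≠ 0, rank(O) = 2 and the system is completely observable.

-20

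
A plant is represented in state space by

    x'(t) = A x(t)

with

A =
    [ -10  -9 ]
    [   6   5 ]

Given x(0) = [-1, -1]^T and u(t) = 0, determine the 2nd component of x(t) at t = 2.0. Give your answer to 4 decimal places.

-0.6753

det(sI - A) = s^2 - (tr A)s + det A, with tr A = (-10) + 5 = -5 and det A = (-10)·5 - (-9)·6 = -50 - (-54) = 4.
So p(s) = det(sI - A) = s^2 + 5s + 4.
Factor s^2 + 5s + 4: two numbers with sum -5 and product 4 are -1 and -4, so s^2 + 5s + 4 = (s + 1)(s + 4).
Hence p(s) = (s + 1) (s + 4), with roots -4, -1.
The eigenvalues -4, -1 are distinct and real, so A is diagonalisable and x(t) = e^{At} x(0) = V diag(e^{λ_i t}) V^{-1} x(0), where the columns of V are the eigenvectors.
λ = -4: A - (-4)I = [[-6, -9], [6, 9]]. Row 1 gives (-6)·v1 + (-9)·v2 = 0, so take v_1 = [3, -2]^T.
λ = -1: A - (-1)I = [[-9, -9], [6, 6]]. Row 1 gives (-9)·v1 + (-9)·v2 = 0, so take v_2 = [-1, 1]^T.
V = [v_1 v_2] = [[3, -1], [-2, 1]] has det V = 1, so V^{-1} = adj(V)/det V = [[1, 1], [2, 3]].
Modal coordinates z(0) = V^{-1} x(0): 1·(-1) + 1·(-1) = -2; 2·(-1) + 3·(-1) = -5; so z(0) = [-2, -5]^T.
x_2(t) = Σ_i (v_i)_2 · z_i(0) · e^{λ_i t} (row 2 of V times the modal terms).
x_2(2.0) = (-2)·(-2)·e^{-4·2.0} + 1·(-5)·e^{-1·2.0} = 4·0.000335 + (-5)·0.135335 = -0.6753.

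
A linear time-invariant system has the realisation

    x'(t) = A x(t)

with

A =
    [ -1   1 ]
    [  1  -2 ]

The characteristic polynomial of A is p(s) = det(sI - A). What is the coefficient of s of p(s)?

For a 2×2 matrix, det(sI - A) = s^2 - (tr A)s + det A.
tr A = -3, det A = 1.
So p(s) = s^2 + 3s + 1.
The coefficient of s is 3.

3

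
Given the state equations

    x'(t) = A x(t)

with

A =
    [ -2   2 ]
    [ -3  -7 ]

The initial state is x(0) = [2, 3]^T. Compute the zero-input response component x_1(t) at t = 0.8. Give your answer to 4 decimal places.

0.3060

det(sI - A) = s^2 - (tr A)s + det A, with tr A = (-2) + (-7) = -9 and det A = (-2)·(-7) - 2·(-3) = 14 - (-6) = 20.
So p(s) = det(sI - A) = s^2 + 9s + 20.
Factor s^2 + 9s + 20: two numbers with sum -9 and product 20 are -4 and -5, so s^2 + 9s + 20 = (s + 4)(s + 5).
Hence p(s) = (s + 4) (s + 5), with roots -5, -4.
The eigenvalues -5, -4 are distinct and real, so A is diagonalisable and x(t) = e^{At} x(0) = V diag(e^{λ_i t}) V^{-1} x(0), where the columns of V are the eigenvectors.
λ = -5: A - (-5)I = [[3, 2], [-3, -2]]. Row 1 gives 3·v1 + 2·v2 = 0, so take v_1 = [-2, 3]^T.
λ = -4: A - (-4)I = [[2, 2], [-3, -3]]. Row 1 gives 2·v1 + 2·v2 = 0, so take v_2 = [1, -1]^T.
V = [v_1 v_2] = [[-2, 1], [3, -1]] has det V = -1, so V^{-1} = adj(V)/det V = [[1, 1], [3, 2]].
Modal coordinates z(0) = V^{-1} x(0): 1·2 + 1·3 = 5; 3·2 + 2·3 = 12; so z(0) = [5, 12]^T.
x_1(t) = Σ_i (v_i)_1 · z_i(0) · e^{λ_i t} (row 1 of V times the modal terms).
x_1(0.8) = (-2)·5·e^{-5·0.8} + 1·12·e^{-4·0.8} = (-10)·0.018316 + 12·0.040762 = 0.3060.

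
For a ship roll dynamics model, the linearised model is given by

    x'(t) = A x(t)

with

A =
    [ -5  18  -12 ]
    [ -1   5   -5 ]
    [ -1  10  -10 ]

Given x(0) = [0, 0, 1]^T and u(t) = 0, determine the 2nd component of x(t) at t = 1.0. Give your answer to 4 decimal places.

det(sI - A) = s^3 - (tr A)s^2 + (M11 + M22 + M33)s - det A, where Mii is the 2×2 principal minor of A obtained by deleting row i and column i.
tr A = (-5) + 5 + (-10) = -10; M11 = 5·(-10) - (-5)·10 = -50 - (-50) = 0; M22 = (-5)·(-10) - (-12)·(-1) = 50 - 12 = 38; M33 = (-5)·5 - 18·(-1) = -25 - (-18) = -7; sum of minors = 31.
det A = (-5)·(5·(-10) - (-5)·10) - 18·((-1)·(-10) - (-5)·(-1)) + (-12)·((-1)·10 - 5·(-1)) = (-5)·0 - 18·5 + (-12)·(-5) = -30.
So p(s) = det(sI - A) = s^3 + 10s^2 + 31s + 30.
Rational-root test: any integer root divides 30. Testing small divisors, s = -2 works: p(-2) = -8 + 40 + (-62) + 30 = 0, so (s + 2) is a factor.
Dividing, p(s) = (s + 2)(s^2 + 8s + 15).
Factor s^2 + 8s + 15: two numbers with sum -8 and product 15 are -3 and -5, so s^2 + 8s + 15 = (s + 3)(s + 5).
Hence p(s) = (s + 2) (s + 3) (s + 5), with roots -5, -3, -2.
The eigenvalues -5, -3, -2 are distinct and real, so A is diagonalisable and x(t) = e^{At} x(0) = V diag(e^{λ_i t}) V^{-1} x(0), where the columns of V are the eigenvectors.
λ = -5: A - (-5)I = [[0, 18, -12], [-1, 10, -5], [-1, 10, -5]]. v must be orthogonal to every row; (row 1) × (row 2) = [30, 12, 18], so take v_1 = [5, 2, 3]^T.
λ = -3: A - (-3)I = [[-2, 18, -12], [-1, 8, -5], [-1, 10, -7]]. v must be orthogonal to every row; (row 1) × (row 2) = [6, 2, 2], so take v_2 = [-3, -1, -1]^T.
λ = -2: A - (-2)I = [[-3, 18, -12], [-1, 7, -5], [-1, 10, -8]]. v must be orthogonal to every row; (row 1) × (row 2) = [-6, -3, -3], so take v_3 = [-2, -1, -1]^T.
V = [v_1 v_2 v_3] = [[5, -3, -2], [2, -1, -1], [3, -1, -1]] has det V = 1, so V^{-1} = adj(V)/det V = [[0, -1, 1], [-1, 1, 1], [1, -4, 1]].
Modal coordinates z(0) = V^{-1} x(0): 0·0 + (-1)·0 + 1·1 = 1; (-1)·0 + 1·0 + 1·1 = 1; 1·0 + (-4)·0 + 1·1 = 1; so z(0) = [1, 1, 1]^T.
x_2(t) = Σ_i (v_i)_2 · z_i(0) · e^{λ_i t} (row 2 of V times the modal terms).
x_2(1.0) = 2·1·e^{-5·1.0} + (-1)·1·e^{-3·1.0} + (-1)·1·e^{-2·1.0} = 2·0.006738 + (-1)·0.049787 + (-1)·0.135335 = -0.1716.

-0.1716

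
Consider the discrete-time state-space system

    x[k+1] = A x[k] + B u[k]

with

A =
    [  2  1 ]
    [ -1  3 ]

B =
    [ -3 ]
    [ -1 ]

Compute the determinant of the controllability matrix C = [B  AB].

AB = [[-7], [0]]
Controllability matrix C = [B  AB] = [[-3, -7], [-1, 0]]
det(C) = (-3)·0 - (-7)·(-1) = 0 - 7 = -7
Since det(C) ≠ 0, rank(C) = 2 and the system is completely controllable.

-7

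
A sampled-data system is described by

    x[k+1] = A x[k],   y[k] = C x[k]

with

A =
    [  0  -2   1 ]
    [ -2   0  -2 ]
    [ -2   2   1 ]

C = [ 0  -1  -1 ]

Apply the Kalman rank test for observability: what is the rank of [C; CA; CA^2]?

CA = [[4, -2, 1]]
CA^2 = [[2, -6, 9]]
Observability matrix O = [C; CA; CA^2] = [[0, -1, -1], [4, -2, 1], [2, -6, 9]]
det(O) = 0·((-2)·9 - 1·(-6)) - (-1)·(4·9 - 1·2) + (-1)·(4·(-6) - (-2)·2) = 0·(-12) - (-1)·34 + (-1)·(-20) = 54 ≠ 0, so rank(O) = 3.
rank(O) = 3 = n, so the pair (A, C) is completely observable.

3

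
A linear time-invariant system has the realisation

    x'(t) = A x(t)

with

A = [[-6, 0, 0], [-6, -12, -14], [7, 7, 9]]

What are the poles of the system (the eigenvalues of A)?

-6, -5, 2

det(sI - A) = s^3 - (tr A)s^2 + (M11 + M22 + M33)s - det A, where Mii is the 2×2 principal minor of A obtained by deleting row i and column i.
tr A = (-6) + (-12) + 9 = -9; M11 = (-12)·9 - (-14)·7 = -108 - (-98) = -10; M22 = (-6)·9 - 0·7 = -54 - 0 = -54; M33 = (-6)·(-12) - 0·(-6) = 72 - 0 = 72; sum of minors = 8.
det A = (-6)·((-12)·9 - (-14)·7) - 0·((-6)·9 - (-14)·7) + 0·((-6)·7 - (-12)·7) = (-6)·(-10) - 0·44 + 0·42 = 60.
So p(s) = det(sI - A) = s^3 + 9s^2 + 8s - 60.
Rational-root test: any integer root divides -60. Testing small divisors, s = 2 works: p(2) = 8 + 36 + 16 + (-60) = 0, so (s - 2) is a factor.
Dividing, p(s) = (s - 2)(s^2 + 11s + 30).
Factor s^2 + 11s + 30: two numbers with sum -11 and product 30 are -5 and -6, so s^2 + 11s + 30 = (s + 5)(s + 6).
Hence p(s) = (s - 2) (s + 5) (s + 6), with roots -6, -5, 2.
At least one eigenvalue has non-negative real part, so the system is not asymptotically stable.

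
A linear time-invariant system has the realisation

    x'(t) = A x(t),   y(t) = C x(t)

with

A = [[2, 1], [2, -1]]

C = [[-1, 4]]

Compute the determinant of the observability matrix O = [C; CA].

CA = [[6, -5]]
Observability matrix O = [C; CA] = [[-1, 4], [6, -5]]
det(O) = (-1)·(-5) - 4·6 = 5 - 24 = -19
Since det(O) ≠ 0, rank(O) = 2 and the system is completely observable.

-19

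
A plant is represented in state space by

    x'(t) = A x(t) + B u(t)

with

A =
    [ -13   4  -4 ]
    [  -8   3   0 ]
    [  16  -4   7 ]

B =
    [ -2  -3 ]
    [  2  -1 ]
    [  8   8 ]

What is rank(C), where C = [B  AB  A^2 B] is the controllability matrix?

AB = [[2, 3], [22, 21], [16, 12]]
A^2B = [[-2, -3], [50, 39], [56, 48]]
Controllability matrix C = [B  AB  A^2B] = [[-2, -3, 2, 3, -2, -3], [2, -1, 22, 21, 50, 39], [8, 8, 16, 12, 56, 48]]
The rows r1, r2, r3 of C are linearly dependent: 3·r1 - r2 + r3 = 0 (check each entry), so rank(C) ≤ 2.
The 2×2 minor from rows 1, 2, columns 1, 2 is (-2)·(-1) - (-3)·2 = 2 - (-6) = 8 ≠ 0, so rank(C) = 2.
rank(C) = 2 < n = 3, so the pair (A, B) is not completely controllable.

2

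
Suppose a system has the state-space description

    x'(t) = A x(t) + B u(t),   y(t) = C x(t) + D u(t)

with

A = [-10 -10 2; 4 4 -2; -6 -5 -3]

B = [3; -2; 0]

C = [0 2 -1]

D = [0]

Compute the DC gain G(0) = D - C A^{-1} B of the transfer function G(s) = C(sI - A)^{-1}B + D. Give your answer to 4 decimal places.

-1.3333

G(0) = C(-A)^{-1}B + D = -C A^{-1} B + D.
det A = -12, so A^{-1} = (1/-12)·adj(A) = [[11/6, 10/3, -1], [-2, -7/2, 1], [-1/3, -5/6, 0]]
A^{-1} B = [-7/6, 1, 2/3]^T
C A^{-1} B = 4/3
G(0) = D - C A^{-1} B = 0 - (4/3) = -4/3 ≈ -1.3333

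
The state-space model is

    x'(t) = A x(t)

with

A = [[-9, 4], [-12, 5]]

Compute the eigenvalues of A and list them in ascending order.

-3, -1

det(sI - A) = s^2 - (tr A)s + det A, with tr A = (-9) + 5 = -4 and det A = (-9)·5 - 4·(-12) = -45 - (-48) = 3.
So p(s) = det(sI - A) = s^2 + 4s + 3.
Factor s^2 + 4s + 3: two numbers with sum -4 and product 3 are -1 and -3, so s^2 + 4s + 3 = (s + 1)(s + 3).
Hence p(s) = (s + 1) (s + 3), with roots -3, -1.
All eigenvalues have negative real part, so the system is asymptotically stable.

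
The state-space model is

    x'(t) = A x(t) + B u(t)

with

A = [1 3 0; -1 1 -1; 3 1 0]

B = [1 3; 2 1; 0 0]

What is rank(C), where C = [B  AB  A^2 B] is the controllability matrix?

AB = [[7, 6], [1, -2], [5, 10]]
A^2B = [[10, 0], [-11, -18], [22, 16]]
Controllability matrix C = [B  AB  A^2B] = [[1, 3, 7, 6, 10, 0], [2, 1, 1, -2, -11, -18], [0, 0, 5, 10, 22, 16]]
Take the 3×3 submatrix of C formed by columns 1, 2, 3: [[1, 3, 7], [2, 1, 1], [0, 0, 5]]. Its determinant is 1·(1·5 - 1·0) - 3·(2·5 - 1·0) + 7·(2·0 - 1·0) = 1·5 - 3·10 + 7·0 = -25 ≠ 0.
So rank(C) ≥ 3; since C has 3 rows, rank(C) = 3.
rank(C) = 3 = n, so the pair (A, B) is completely controllable.

3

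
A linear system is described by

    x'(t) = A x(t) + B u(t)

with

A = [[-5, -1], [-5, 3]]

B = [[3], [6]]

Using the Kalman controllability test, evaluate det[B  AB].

AB = [[-21], [3]]
Controllability matrix C = [B  AB] = [[3, -21], [6, 3]]
det(C) = 3·3 - (-21)·6 = 9 - (-126) = 135
Since det(C) ≠ 0, rank(C) = 2 and the system is completely controllable.

135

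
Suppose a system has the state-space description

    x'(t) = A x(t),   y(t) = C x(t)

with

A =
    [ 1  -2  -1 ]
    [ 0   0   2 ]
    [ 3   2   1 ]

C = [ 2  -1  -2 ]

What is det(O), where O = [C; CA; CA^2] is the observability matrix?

500

CA = [[-4, -8, -6]]
CA^2 = [[-22, -4, -18]]
Observability matrix O = [C; CA; CA^2] = [[2, -1, -2], [-4, -8, -6], [-22, -4, -18]]
Expanding along the first row, det(O) = 2·((-8)·(-18) - (-6)·(-4)) - (-1)·((-4)·(-18) - (-6)·(-22)) + (-2)·((-4)·(-4) - (-8)·(-22)) = 2·120 - (-1)·(-60) + (-2)·(-160) = 500
Since det(O) ≠ 0, rank(O) = 3 and the system is completely observable.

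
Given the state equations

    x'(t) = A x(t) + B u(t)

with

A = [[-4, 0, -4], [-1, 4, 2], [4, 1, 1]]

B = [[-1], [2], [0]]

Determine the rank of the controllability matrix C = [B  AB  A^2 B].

3

AB = [[4], [9], [-2]]
A^2B = [[-8], [28], [23]]
Controllability matrix C = [B  AB  A^2B] = [[-1, 4, -8], [2, 9, 28], [0, -2, 23]]
det(C) = (-1)·(9·23 - 28·(-2)) - 4·(2·23 - 28·0) + (-8)·(2·(-2) - 9·0) = (-1)·263 - 4·46 + (-8)·(-4) = -415 ≠ 0, so rank(C) = 3.
rank(C) = 3 = n, so the pair (A, B) is completely controllable.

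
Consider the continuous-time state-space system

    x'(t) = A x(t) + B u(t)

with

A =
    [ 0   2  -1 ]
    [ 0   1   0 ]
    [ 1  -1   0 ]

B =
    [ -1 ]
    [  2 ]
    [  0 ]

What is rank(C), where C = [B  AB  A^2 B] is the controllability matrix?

3

AB = [[4], [2], [-3]]
A^2B = [[7], [2], [2]]
Controllability matrix C = [B  AB  A^2B] = [[-1, 4, 7], [2, 2, 2], [0, -3, 2]]
det(C) = (-1)·(2·2 - 2·(-3)) - 4·(2·2 - 2·0) + 7·(2·(-3) - 2·0) = (-1)·10 - 4·4 + 7·(-6) = -68 ≠ 0, so rank(C) = 3.
rank(C) = 3 = n, so the pair (A, B) is completely controllable.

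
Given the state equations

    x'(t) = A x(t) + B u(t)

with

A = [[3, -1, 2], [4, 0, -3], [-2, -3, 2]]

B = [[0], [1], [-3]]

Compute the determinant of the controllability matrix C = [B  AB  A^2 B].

AB = [[-7], [9], [-9]]
A^2B = [[-48], [-1], [-31]]
Controllability matrix C = [B  AB  A^2B] = [[0, -7, -48], [1, 9, -1], [-3, -9, -31]]
Expanding along the first row, det(C) = 0·(9·(-31) - (-1)·(-9)) - (-7)·(1·(-31) - (-1)·(-3)) + (-48)·(1·(-9) - 9·(-3)) = 0·(-288) - (-7)·(-34) + (-48)·18 = -1102
Since det(C) ≠ 0, rank(C) = 3 and the system is completely controllable.

-1102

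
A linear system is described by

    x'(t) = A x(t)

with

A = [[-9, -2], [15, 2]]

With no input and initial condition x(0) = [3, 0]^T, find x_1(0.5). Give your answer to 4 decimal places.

-0.9109

det(sI - A) = s^2 - (tr A)s + det A, with tr A = (-9) + 2 = -7 and det A = (-9)·2 - (-2)·15 = -18 - (-30) = 12.
So p(s) = det(sI - A) = s^2 + 7s + 12.
Factor s^2 + 7s + 12: two numbers with sum -7 and product 12 are -3 and -4, so s^2 + 7s + 12 = (s + 3)(s + 4).
Hence p(s) = (s + 3) (s + 4), with roots -4, -3.
The eigenvalues -4, -3 are distinct and real, so A is diagonalisable and x(t) = e^{At} x(0) = V diag(e^{λ_i t}) V^{-1} x(0), where the columns of V are the eigenvectors.
λ = -4: A - (-4)I = [[-5, -2], [15, 6]]. Row 1 gives (-5)·v1 + (-2)·v2 = 0, so take v_1 = [2, -5]^T.
λ = -3: A - (-3)I = [[-6, -2], [15, 5]]. Row 1 gives (-6)·v1 + (-2)·v2 = 0, so take v_2 = [-1, 3]^T.
V = [v_1 v_2] = [[2, -1], [-5, 3]] has det V = 1, so V^{-1} = adj(V)/det V = [[3, 1], [5, 2]].
Modal coordinates z(0) = V^{-1} x(0): 3·3 + 1·0 = 9; 5·3 + 2·0 = 15; so z(0) = [9, 15]^T.
x_1(t) = Σ_i (v_i)_1 · z_i(0) · e^{λ_i t} (row 1 of V times the modal terms).
x_1(0.5) = 2·9·e^{-4·0.5} + (-1)·15·e^{-3·0.5} = 18·0.135335 + (-15)·0.223130 = -0.9109.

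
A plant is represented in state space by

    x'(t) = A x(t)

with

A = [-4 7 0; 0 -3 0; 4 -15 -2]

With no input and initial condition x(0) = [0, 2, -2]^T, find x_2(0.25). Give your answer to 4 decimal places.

0.9447

det(sI - A) = s^3 - (tr A)s^2 + (M11 + M22 + M33)s - det A, where Mii is the 2×2 principal minor of A obtained by deleting row i and column i.
tr A = (-4) + (-3) + (-2) = -9; M11 = (-3)·(-2) - 0·(-15) = 6 - 0 = 6; M22 = (-4)·(-2) - 0·4 = 8 - 0 = 8; M33 = (-4)·(-3) - 7·0 = 12 - 0 = 12; sum of minors = 26.
det A = (-4)·((-3)·(-2) - 0·(-15)) - 7·(0·(-2) - 0·4) + 0·(0·(-15) - (-3)·4) = (-4)·6 - 7·0 + 0·12 = -24.
So p(s) = det(sI - A) = s^3 + 9s^2 + 26s + 24.
Rational-root test: any integer root divides 24. Testing small divisors, s = -2 works: p(-2) = -8 + 36 + (-52) + 24 = 0, so (s + 2) is a factor.
Dividing, p(s) = (s + 2)(s^2 + 7s + 12).
Factor s^2 + 7s + 12: two numbers with sum -7 and product 12 are -3 and -4, so s^2 + 7s + 12 = (s + 3)(s + 4).
Hence p(s) = (s + 2) (s + 3) (s + 4), with roots -4, -3, -2.
The eigenvalues -4, -3, -2 are distinct and real, so A is diagonalisable and x(t) = e^{At} x(0) = V diag(e^{λ_i t}) V^{-1} x(0), where the columns of V are the eigenvectors.
λ = -4: A - (-4)I = [[0, 7, 0], [0, 1, 0], [4, -15, 2]]. v must be orthogonal to every row; (row 1) × (row 3) = [14, 0, -28], so take v_1 = [1, 0, -2]^T.
λ = -3: A - (-3)I = [[-1, 7, 0], [0, 0, 0], [4, -15, 1]]. v must be orthogonal to every row; (row 1) × (row 3) = [7, 1, -13], so take v_2 = [7, 1, -13]^T.
λ = -2: A - (-2)I = [[-2, 7, 0], [0, -1, 0], [4, -15, 0]]. v must be orthogonal to every row; (row 1) × (row 2) = [0, 0, 2], so take v_3 = [0, 0, 1]^T.
V = [v_1 v_2 v_3] = [[1, 7, 0], [0, 1, 0], [-2, -13, 1]] has det V = 1, so V^{-1} = adj(V)/det V = [[1, -7, 0], [0, 1, 0], [2, -1, 1]].
Modal coordinates z(0) = V^{-1} x(0): 1·0 + (-7)·2 + 0·(-2) = -14; 0·0 + 1·2 + 0·(-2) = 2; 2·0 + (-1)·2 + 1·(-2) = -4; so z(0) = [-14, 2, -4]^T.
x_2(t) = Σ_i (v_i)_2 · z_i(0) · e^{λ_i t} (row 2 of V times the modal terms).
x_2(0.25) = 0·(-14)·e^{-4·0.25} + 1·2·e^{-3·0.25} + 0·(-4)·e^{-2·0.25} = 0·0.367879 + 2·0.472367 + 0·0.606531 = 0.9447.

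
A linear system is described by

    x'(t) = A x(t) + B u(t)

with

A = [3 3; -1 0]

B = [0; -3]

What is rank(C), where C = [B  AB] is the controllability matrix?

AB = [[-9], [0]]
Controllability matrix C = [B  AB] = [[0, -9], [-3, 0]]
det(C) = 0·0 - (-9)·(-3) = 0 - 27 = -27 ≠ 0, so rank(C) = 2.
rank(C) = 2 = n, so the pair (A, B) is completely controllable.

2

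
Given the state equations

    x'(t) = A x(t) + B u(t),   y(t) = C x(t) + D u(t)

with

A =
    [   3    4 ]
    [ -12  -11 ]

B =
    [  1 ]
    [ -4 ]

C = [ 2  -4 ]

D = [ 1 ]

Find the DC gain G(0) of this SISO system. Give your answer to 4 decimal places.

0.3333

G(0) = C(-A)^{-1}B + D = -C A^{-1} B + D.
det A = 15, so A^{-1} = (1/15)·adj(A) = [[-11/15, -4/15], [4/5, 1/5]]
A^{-1} B = [1/3, 0]^T
C A^{-1} B = 2/3
G(0) = D - C A^{-1} B = 1 - (2/3) = 1/3 ≈ 0.3333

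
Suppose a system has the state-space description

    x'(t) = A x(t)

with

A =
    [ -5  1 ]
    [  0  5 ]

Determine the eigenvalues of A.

-5, 5

det(sI - A) = s^2 - (tr A)s + det A, with tr A = (-5) + 5 = 0 and det A = (-5)·5 - 1·0 = -25 - 0 = -25.
So p(s) = det(sI - A) = s^2 - 25.
Factor s^2 - 25: two numbers with sum 0 and product -25 are 5 and -5, so s^2 - 25 = (s - 5)(s + 5).
Hence p(s) = (s - 5) (s + 5), with roots -5, 5.
At least one eigenvalue has non-negative real part, so the system is not asymptotically stable.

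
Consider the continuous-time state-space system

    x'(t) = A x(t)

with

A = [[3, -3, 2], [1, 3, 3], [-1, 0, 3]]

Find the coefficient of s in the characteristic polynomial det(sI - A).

32

Expand det(sI - A) for the 3×3 matrix.
p(s) = s^3 - 9s^2 + 32s - 51.
(Check: constant term = det(-A) = (-1)^3 det A = -51; coefficient of s^2 = -tr A = -9.)
The coefficient of s is 32.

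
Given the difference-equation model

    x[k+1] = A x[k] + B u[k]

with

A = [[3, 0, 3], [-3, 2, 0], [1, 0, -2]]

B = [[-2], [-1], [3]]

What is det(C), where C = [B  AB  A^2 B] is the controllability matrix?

AB = [[3], [4], [-8]]
A^2B = [[-15], [-1], [19]]
Controllability matrix C = [B  AB  A^2B] = [[-2, 3, -15], [-1, 4, -1], [3, -8, 19]]
Expanding along the first row, det(C) = (-2)·(4·19 - (-1)·(-8)) - 3·((-1)·19 - (-1)·3) + (-15)·((-1)·(-8) - 4·3) = (-2)·68 - 3·(-16) + (-15)·(-4) = -28
Since det(C) ≠ 0, rank(C) = 3 and the system is completely controllable.

-28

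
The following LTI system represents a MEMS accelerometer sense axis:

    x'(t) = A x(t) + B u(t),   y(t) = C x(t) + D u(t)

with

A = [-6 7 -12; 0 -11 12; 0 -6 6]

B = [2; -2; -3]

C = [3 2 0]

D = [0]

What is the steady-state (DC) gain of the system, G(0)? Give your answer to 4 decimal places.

0.0000

G(0) = C(-A)^{-1}B + D = -C A^{-1} B + D.
det A = -36, so A^{-1} = (1/-36)·adj(A) = [[-1/6, -5/6, 4/3], [0, 1, -2], [0, 1, -11/6]]
A^{-1} B = [-8/3, 4, 7/2]^T
C A^{-1} B = 0
G(0) = D - C A^{-1} B = 0 - (0) = 0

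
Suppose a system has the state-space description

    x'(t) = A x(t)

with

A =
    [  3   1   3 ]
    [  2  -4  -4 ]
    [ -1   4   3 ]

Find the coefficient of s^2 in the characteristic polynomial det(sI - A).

Expand det(sI - A) for the 3×3 matrix.
p(s) = s^3 - 2s^2 + 2s - 22.
(Check: constant term = det(-A) = (-1)^3 det A = -22; coefficient of s^2 = -tr A = -2.)
The coefficient of s^2 is -2.

-2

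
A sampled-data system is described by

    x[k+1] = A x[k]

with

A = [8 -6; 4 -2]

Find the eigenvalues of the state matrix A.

det(zI - A) = z^2 - (tr A)z + det A, with tr A = 8 + (-2) = 6 and det A = 8·(-2) - (-6)·4 = -16 - (-24) = 8.
So p(z) = det(zI - A) = z^2 - 6z + 8.
Factor z^2 - 6z + 8: two numbers with sum 6 and product 8 are 4 and 2, so z^2 - 6z + 8 = (z - 4)(z - 2).
Hence p(z) = (z - 4) (z - 2), with roots 2, 4.

2, 4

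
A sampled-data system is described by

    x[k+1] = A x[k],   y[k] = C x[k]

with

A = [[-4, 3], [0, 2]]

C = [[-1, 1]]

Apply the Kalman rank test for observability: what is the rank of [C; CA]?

2

CA = [[4, -1]]
Observability matrix O = [C; CA] = [[-1, 1], [4, -1]]
det(O) = (-1)·(-1) - 1·4 = 1 - 4 = -3 ≠ 0, so rank(O) = 2.
rank(O) = 2 = n, so the pair (A, C) is completely observable.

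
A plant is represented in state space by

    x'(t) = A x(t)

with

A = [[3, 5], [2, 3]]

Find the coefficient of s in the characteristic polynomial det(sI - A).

-6

For a 2×2 matrix, det(sI - A) = s^2 - (tr A)s + det A.
tr A = 6, det A = -1.
So p(s) = s^2 - 6s - 1.
The coefficient of s is -6.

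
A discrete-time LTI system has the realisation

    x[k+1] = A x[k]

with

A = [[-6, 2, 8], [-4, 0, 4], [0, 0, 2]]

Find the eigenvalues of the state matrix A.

-4, -2, 2

det(zI - A) = z^3 - (tr A)z^2 + (M11 + M22 + M33)z - det A, where Mii is the 2×2 principal minor of A obtained by deleting row i and column i.
tr A = (-6) + 0 + 2 = -4; M11 = 0·2 - 4·0 = 0 - 0 = 0; M22 = (-6)·2 - 8·0 = -12 - 0 = -12; M33 = (-6)·0 - 2·(-4) = 0 - (-8) = 8; sum of minors = -4.
det A = (-6)·(0·2 - 4·0) - 2·((-4)·2 - 4·0) + 8·((-4)·0 - 0·0) = (-6)·0 - 2·(-8) + 8·0 = 16.
So p(z) = det(zI - A) = z^3 + 4z^2 - 4z - 16.
Rational-root test: any integer root divides -16. Testing small divisors, z = -2 works: p(-2) = -8 + 16 + 8 + (-16) = 0, so (z + 2) is a factor.
Dividing, p(z) = (z + 2)(z^2 + 2z - 8).
Factor z^2 + 2z - 8: two numbers with sum -2 and product -8 are 2 and -4, so z^2 + 2z - 8 = (z - 2)(z + 4).
Hence p(z) = (z - 2) (z + 2) (z + 4), with roots -4, -2, 2.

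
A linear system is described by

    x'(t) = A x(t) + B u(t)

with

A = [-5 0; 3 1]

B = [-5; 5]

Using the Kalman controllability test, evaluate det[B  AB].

-75

AB = [[25], [-10]]
Controllability matrix C = [B  AB] = [[-5, 25], [5, -10]]
det(C) = (-5)·(-10) - 25·5 = 50 - 125 = -75
Since det(C) ≠ 0, rank(C) = 2 and the system is completely controllable.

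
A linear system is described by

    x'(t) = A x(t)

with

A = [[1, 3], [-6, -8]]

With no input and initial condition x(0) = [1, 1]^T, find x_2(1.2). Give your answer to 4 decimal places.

det(sI - A) = s^2 - (tr A)s + det A, with tr A = 1 + (-8) = -7 and det A = 1·(-8) - 3·(-6) = -8 - (-18) = 10.
So p(s) = det(sI - A) = s^2 + 7s + 10.
Factor s^2 + 7s + 10: two numbers with sum -7 and product 10 are -2 and -5, so s^2 + 7s + 10 = (s + 2)(s + 5).
Hence p(s) = (s + 2) (s + 5), with roots -5, -2.
The eigenvalues -5, -2 are distinct and real, so A is diagonalisable and x(t) = e^{At} x(0) = V diag(e^{λ_i t}) V^{-1} x(0), where the columns of V are the eigenvectors.
λ = -5: A - (-5)I = [[6, 3], [-6, -3]]. Row 1 gives 6·v1 + 3·v2 = 0, so take v_1 = [1, -2]^T.
λ = -2: A - (-2)I = [[3, 3], [-6, -6]]. Row 1 gives 3·v1 + 3·v2 = 0, so take v_2 = [1, -1]^T.
V = [v_1 v_2] = [[1, 1], [-2, -1]] has det V = 1, so V^{-1} = adj(V)/det V = [[-1, -1], [2, 1]].
Modal coordinates z(0) = V^{-1} x(0): (-1)·1 + (-1)·1 = -2; 2·1 + 1·1 = 3; so z(0) = [-2, 3]^T.
x_2(t) = Σ_i (v_i)_2 · z_i(0) · e^{λ_i t} (row 2 of V times the modal terms).
x_2(1.2) = (-2)·(-2)·e^{-5·1.2} + (-1)·3·e^{-2·1.2} = 4·0.002479 + (-3)·0.090718 = -0.2622.

-0.2622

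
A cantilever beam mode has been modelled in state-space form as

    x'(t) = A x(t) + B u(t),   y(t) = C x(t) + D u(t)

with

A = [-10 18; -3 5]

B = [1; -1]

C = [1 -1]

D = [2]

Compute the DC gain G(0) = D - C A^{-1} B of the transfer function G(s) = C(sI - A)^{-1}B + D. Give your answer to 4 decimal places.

-0.5000

G(0) = C(-A)^{-1}B + D = -C A^{-1} B + D.
det A = 4, so A^{-1} = (1/4)·adj(A) = [[5/4, -9/2], [3/4, -5/2]]
A^{-1} B = [23/4, 13/4]^T
C A^{-1} B = 5/2
G(0) = D - C A^{-1} B = 2 - (5/2) = -1/2 ≈ -0.5000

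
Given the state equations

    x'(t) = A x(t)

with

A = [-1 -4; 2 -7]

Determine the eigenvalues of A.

-5, -3

det(sI - A) = s^2 - (tr A)s + det A, with tr A = (-1) + (-7) = -8 and det A = (-1)·(-7) - (-4)·2 = 7 - (-8) = 15.
So p(s) = det(sI - A) = s^2 + 8s + 15.
Factor s^2 + 8s + 15: two numbers with sum -8 and product 15 are -3 and -5, so s^2 + 8s + 15 = (s + 3)(s + 5).
Hence p(s) = (s + 3) (s + 5), with roots -5, -3.
All eigenvalues have negative real part, so the system is asymptotically stable.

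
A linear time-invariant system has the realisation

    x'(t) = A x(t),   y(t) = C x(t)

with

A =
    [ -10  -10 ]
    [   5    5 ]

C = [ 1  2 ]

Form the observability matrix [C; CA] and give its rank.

1

CA = [[0, 0]]
Observability matrix O = [C; CA] = [[1, 2], [0, 0]]
Every row of O is a scalar multiple of row 1 = [1, 2] (multipliers 1, 0), so the rows span a one-dimensional space.
O ≠ 0, hence rank(O) = 1.
rank(O) = 1 < n = 2, so the pair (A, C) is not completely observable.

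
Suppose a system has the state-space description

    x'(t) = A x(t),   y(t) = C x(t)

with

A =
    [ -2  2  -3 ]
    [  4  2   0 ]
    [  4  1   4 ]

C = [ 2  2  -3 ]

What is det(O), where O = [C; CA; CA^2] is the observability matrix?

-1932

CA = [[-8, 5, -18]]
CA^2 = [[-36, -24, -48]]
Observability matrix O = [C; CA; CA^2] = [[2, 2, -3], [-8, 5, -18], [-36, -24, -48]]
Expanding along the first row, det(O) = 2·(5·(-48) - (-18)·(-24)) - 2·((-8)·(-48) - (-18)·(-36)) + (-3)·((-8)·(-24) - 5·(-36)) = 2·(-672) - 2·(-264) + (-3)·372 = -1932
Since det(O) ≠ 0, rank(O) = 3 and the system is completely observable.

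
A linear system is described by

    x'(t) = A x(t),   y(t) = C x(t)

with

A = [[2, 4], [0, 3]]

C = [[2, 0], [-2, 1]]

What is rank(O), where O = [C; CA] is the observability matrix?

CA = [[4, 8], [-4, -5]]
Observability matrix O = [C; CA] = [[2, 0], [-2, 1], [4, 8], [-4, -5]]
Take the 2×2 submatrix of O formed by rows 1, 2: [[2, 0], [-2, 1]]. Its determinant is 2·1 - 0·(-2) = 2 - 0 = 2 ≠ 0.
So rank(O) ≥ 2; since O has 2 columns, rank(O) = 2.
rank(O) = 2 = n, so the pair (A, C) is completely observable.

2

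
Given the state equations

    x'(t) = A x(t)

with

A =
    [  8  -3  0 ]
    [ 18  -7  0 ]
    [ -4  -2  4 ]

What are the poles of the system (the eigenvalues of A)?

-1, 2, 4

det(sI - A) = s^3 - (tr A)s^2 + (M11 + M22 + M33)s - det A, where Mii is the 2×2 principal minor of A obtained by deleting row i and column i.
tr A = 8 + (-7) + 4 = 5; M11 = (-7)·4 - 0·(-2) = -28 - 0 = -28; M22 = 8·4 - 0·(-4) = 32 - 0 = 32; M33 = 8·(-7) - (-3)·18 = -56 - (-54) = -2; sum of minors = 2.
det A = 8·((-7)·4 - 0·(-2)) - (-3)·(18·4 - 0·(-4)) + 0·(18·(-2) - (-7)·(-4)) = 8·(-28) - (-3)·72 + 0·(-64) = -8.
So p(s) = det(sI - A) = s^3 - 5s^2 + 2s + 8.
Rational-root test: any integer root divides 8. Testing small divisors, s = -1 works: p(-1) = -1 + (-5) + (-2) + 8 = 0, so (s + 1) is a factor.
Dividing, p(s) = (s + 1)(s^2 - 6s + 8).
Factor s^2 - 6s + 8: two numbers with sum 6 and product 8 are 4 and 2, so s^2 - 6s + 8 = (s - 4)(s - 2).
Hence p(s) = (s - 4) (s - 2) (s + 1), with roots -1, 2, 4.
At least one eigenvalue has non-negative real part, so the system is not asymptotically stable.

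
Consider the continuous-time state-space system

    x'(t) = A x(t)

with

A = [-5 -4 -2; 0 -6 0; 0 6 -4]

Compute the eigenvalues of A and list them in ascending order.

det(sI - A) = s^3 - (tr A)s^2 + (M11 + M22 + M33)s - det A, where Mii is the 2×2 principal minor of A obtained by deleting row i and column i.
tr A = (-5) + (-6) + (-4) = -15; M11 = (-6)·(-4) - 0·6 = 24 - 0 = 24; M22 = (-5)·(-4) - (-2)·0 = 20 - 0 = 20; M33 = (-5)·(-6) - (-4)·0 = 30 - 0 = 30; sum of minors = 74.
det A = (-5)·((-6)·(-4) - 0·6) - (-4)·(0·(-4) - 0·0) + (-2)·(0·6 - (-6)·0) = (-5)·24 - (-4)·0 + (-2)·0 = -120.
So p(s) = det(sI - A) = s^3 + 15s^2 + 74s + 120.
Rational-root test: any integer root divides 120. Testing small divisors, s = -4 works: p(-4) = -64 + 240 + (-296) + 120 = 0, so (s + 4) is a factor.
Dividing, p(s) = (s + 4)(s^2 + 11s + 30).
Factor s^2 + 11s + 30: two numbers with sum -11 and product 30 are -5 and -6, so s^2 + 11s + 30 = (s + 5)(s + 6).
Hence p(s) = (s + 4) (s + 5) (s + 6), with roots -6, -5, -4.
All eigenvalues have negative real part, so the system is asymptotically stable.

-6, -5, -4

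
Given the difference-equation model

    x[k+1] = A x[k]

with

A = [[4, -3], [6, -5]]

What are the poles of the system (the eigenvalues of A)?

-2, 1

det(zI - A) = z^2 - (tr A)z + det A, with tr A = 4 + (-5) = -1 and det A = 4·(-5) - (-3)·6 = -20 - (-18) = -2.
So p(z) = det(zI - A) = z^2 + z - 2.
Factor z^2 + z - 2: two numbers with sum -1 and product -2 are 1 and -2, so z^2 + z - 2 = (z - 1)(z + 2).
Hence p(z) = (z - 1) (z + 2), with roots -2, 1.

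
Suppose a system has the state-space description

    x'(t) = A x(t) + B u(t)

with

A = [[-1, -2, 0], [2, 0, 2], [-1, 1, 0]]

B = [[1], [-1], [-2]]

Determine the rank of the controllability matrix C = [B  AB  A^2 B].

3

AB = [[1], [-2], [-2]]
A^2B = [[3], [-2], [-3]]
Controllability matrix C = [B  AB  A^2B] = [[1, 1, 3], [-1, -2, -2], [-2, -2, -3]]
det(C) = 1·((-2)·(-3) - (-2)·(-2)) - 1·((-1)·(-3) - (-2)·(-2)) + 3·((-1)·(-2) - (-2)·(-2)) = 1·2 - 1·(-1) + 3·(-2) = -3 ≠ 0, so rank(C) = 3.
rank(C) = 3 = n, so the pair (A, B) is completely controllable.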